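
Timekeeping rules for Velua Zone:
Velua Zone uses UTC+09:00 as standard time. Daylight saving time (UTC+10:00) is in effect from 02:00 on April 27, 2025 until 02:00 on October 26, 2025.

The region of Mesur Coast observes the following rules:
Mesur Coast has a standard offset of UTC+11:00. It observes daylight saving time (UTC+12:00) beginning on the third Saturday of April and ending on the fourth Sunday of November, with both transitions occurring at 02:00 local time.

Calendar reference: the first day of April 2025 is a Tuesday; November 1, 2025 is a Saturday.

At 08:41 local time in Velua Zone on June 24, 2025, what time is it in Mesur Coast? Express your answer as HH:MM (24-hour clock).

June 24, 2025 lies within the daylight-saving period (27 April – 26 October), so Velua Zone is on daylight time, UTC+10:00.
08:41 Velua Zone − 10h = 22:41 UTC (rolling into the previous day, 23 June 2025).
1 April 2025 is a Tuesday, so the first Saturday is April 5 and the third is April 19.
1 November 2025 is a Saturday, so the first Sunday is November 2 and the fourth is November 23.
At the standard offset (UTC+11:00), 22:41 UTC + 11h = 09:41 Mesur Coast standard time (rolling into the next day, 24 June 2025).
The standard-time date in Mesur Coast, June 24, 2025, falls between 19 April and 23 November, so daylight saving is in effect and Mesur Coast is at UTC+12:00.
22:41 UTC + 12h = 10:41 Mesur Coast (rolling into the next day, 24 June 2025).

10:41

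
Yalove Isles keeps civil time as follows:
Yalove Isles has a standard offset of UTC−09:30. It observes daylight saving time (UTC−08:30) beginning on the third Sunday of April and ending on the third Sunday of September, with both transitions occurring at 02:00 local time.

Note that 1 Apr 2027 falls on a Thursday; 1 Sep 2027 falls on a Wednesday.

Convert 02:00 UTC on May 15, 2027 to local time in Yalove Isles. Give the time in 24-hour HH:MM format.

17:30

1 April 2027 is a Thursday, so the first Sunday is April 4 and the third is April 18.
1 September 2027 is a Wednesday, so the first Sunday is September 5 and the third is September 19.
At the standard offset (UTC−09:30), 02:00 UTC − 9h30m = 16:30 Yalove Isles standard time (rolling into the previous day, 14 May 2027).
The standard-time date in Yalove Isles, May 14, 2027, lies within the daylight-saving period (18 April – 19 September), so Yalove Isles is on daylight time, UTC−08:30.
02:00 UTC − 8h30m = 17:30 local (rolling into the previous day, 14 May 2027).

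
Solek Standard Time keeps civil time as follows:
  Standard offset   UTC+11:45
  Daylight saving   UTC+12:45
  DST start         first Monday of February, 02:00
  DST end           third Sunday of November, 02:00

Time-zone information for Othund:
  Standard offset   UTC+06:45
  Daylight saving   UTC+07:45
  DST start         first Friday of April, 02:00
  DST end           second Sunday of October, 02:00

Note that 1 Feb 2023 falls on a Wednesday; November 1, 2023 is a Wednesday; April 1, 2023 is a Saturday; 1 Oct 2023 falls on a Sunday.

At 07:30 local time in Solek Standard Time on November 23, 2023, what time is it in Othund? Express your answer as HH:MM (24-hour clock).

1 February 2023 is a Wednesday, so the first Monday is February 6.
1 November 2023 is a Wednesday, so the first Sunday is November 5 and the third is November 19.
November 23, 2023 is outside the daylight-saving period (6 February – 19 November), so Solek Standard Time is on standard time, UTC+11:45.
07:30 Solek Standard Time − 11h45m = 19:45 UTC (rolling into the previous day, 22 November 2023).
1 April 2023 is a Saturday, so the first Friday is April 7.
1 October 2023 is a Sunday, so the first Sunday is October 1 and the second is October 8.
At the standard offset (UTC+06:45), 19:45 UTC + 6h45m = 02:30 Othund standard time (rolling into the next day, 23 November 2023).
Daylight saving runs 7 April – 8 October; the standard-time date in Othund, November 23, 2023, is outside that window, so Othund is on standard time at UTC+06:45.
19:45 UTC + 6h45m = 02:30 Othund (rolling into the next day, 23 November 2023).

02:30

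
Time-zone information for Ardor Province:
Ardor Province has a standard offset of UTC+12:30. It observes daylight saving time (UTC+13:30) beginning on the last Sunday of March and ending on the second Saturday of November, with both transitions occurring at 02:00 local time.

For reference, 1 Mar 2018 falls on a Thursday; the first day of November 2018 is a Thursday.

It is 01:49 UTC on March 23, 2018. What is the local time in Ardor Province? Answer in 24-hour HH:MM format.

1 March 2018 is a Thursday, so Sundays fall on 4, 11, 18, 25; the last is March 25.
1 November 2018 is a Thursday, so the first Saturday is November 3 and the second is November 10.
At the standard offset (UTC+12:30), 01:49 UTC + 12h30m = 14:19 Ardor Province standard time.
The standard-time date in Ardor Province, March 23, 2018, is outside the daylight-saving period (25 March – 10 November), so Ardor Province is on standard time, UTC+12:30.
01:49 UTC + 12h30m = 14:19 local.

14:19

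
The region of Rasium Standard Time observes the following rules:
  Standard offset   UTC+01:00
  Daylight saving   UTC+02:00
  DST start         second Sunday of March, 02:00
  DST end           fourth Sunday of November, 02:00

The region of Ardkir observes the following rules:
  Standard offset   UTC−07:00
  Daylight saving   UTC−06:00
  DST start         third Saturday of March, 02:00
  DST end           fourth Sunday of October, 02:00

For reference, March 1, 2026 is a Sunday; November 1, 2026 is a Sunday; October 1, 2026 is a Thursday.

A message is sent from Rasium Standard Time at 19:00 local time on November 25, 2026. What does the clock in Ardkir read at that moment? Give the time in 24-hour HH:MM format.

1 March 2026 is a Sunday, so the first Sunday is March 1 and the second is March 8.
1 November 2026 is a Sunday, so the first Sunday is November 1 and the fourth is November 22.
November 25, 2026 is outside the daylight-saving period (8 March – 22 November), so Rasium Standard Time is on standard time, UTC+01:00.
19:00 Rasium Standard Time − 1h = 18:00 UTC.
1 March 2026 is a Sunday, so the first Saturday is March 7 and the third is March 21.
1 October 2026 is a Thursday, so the first Sunday is October 4 and the fourth is October 25.
At the standard offset (UTC−07:00), 18:00 UTC − 7h = 11:00 Ardkir standard time.
Daylight saving runs 21 March – 25 October; the standard-time date in Ardkir, November 25, 2026, is outside that window, so Ardkir is on standard time at UTC−07:00.
18:00 UTC − 7h = 11:00 Ardkir.

11:00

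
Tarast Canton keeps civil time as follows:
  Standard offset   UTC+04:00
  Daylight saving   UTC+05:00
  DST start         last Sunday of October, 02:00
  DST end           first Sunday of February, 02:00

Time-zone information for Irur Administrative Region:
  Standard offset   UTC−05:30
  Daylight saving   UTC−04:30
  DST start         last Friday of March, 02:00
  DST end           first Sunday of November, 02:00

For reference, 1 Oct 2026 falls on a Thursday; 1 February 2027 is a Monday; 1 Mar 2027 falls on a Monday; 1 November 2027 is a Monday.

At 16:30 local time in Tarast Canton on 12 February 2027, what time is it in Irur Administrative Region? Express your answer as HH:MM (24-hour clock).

07:00

1 October 2026 is a Thursday, so Sundays fall on 4, 11, 18, 25; the last is October 25.
1 February 2027 is a Monday, so the first Sunday is February 7.
12 February 2027 does not fall between 25 October 2026 and 7 February 2027, so daylight saving is not in effect and Tarast Canton is at UTC+04:00.
16:30 Tarast Canton − 4h = 12:30 UTC.
1 March 2027 is a Monday, so Fridays fall on 5, 12, 19, 26; the last is March 26.
1 November 2027 is a Monday, so the first Sunday is November 7.
At the standard offset (UTC−05:30), 12:30 UTC − 5h30m = 07:00 Irur Administrative Region standard time.
The standard-time date in Irur Administrative Region, 12 February 2027, does not fall between 26 March and 7 November, so daylight saving is not in effect and Irur Administrative Region is at UTC−05:30.
12:30 UTC − 5h30m = 07:00 Irur Administrative Region.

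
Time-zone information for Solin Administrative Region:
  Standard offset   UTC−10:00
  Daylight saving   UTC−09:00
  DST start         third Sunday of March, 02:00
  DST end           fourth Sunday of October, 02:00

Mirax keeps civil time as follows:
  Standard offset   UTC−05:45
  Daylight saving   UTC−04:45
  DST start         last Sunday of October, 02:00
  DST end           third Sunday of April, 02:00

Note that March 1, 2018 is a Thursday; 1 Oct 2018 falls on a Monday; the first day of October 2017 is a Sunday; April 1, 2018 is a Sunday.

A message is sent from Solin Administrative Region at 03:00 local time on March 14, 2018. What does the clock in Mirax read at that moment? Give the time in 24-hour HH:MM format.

1 March 2018 is a Thursday, so the first Sunday is March 4 and the third is March 18.
1 October 2018 is a Monday, so the first Sunday is October 7 and the fourth is October 28.
March 14, 2018 does not fall between 18 March and 28 October, so daylight saving is not in effect and Solin Administrative Region is at UTC−10:00.
03:00 Solin Administrative Region + 10h = 13:00 UTC.
1 October 2017 is a Sunday, so Sundays fall on 1, 8, 15, 22, 29; the last is October 29.
1 April 2018 is a Sunday, so the first Sunday is April 1 and the third is April 15.
At the standard offset (UTC−05:45), 13:00 UTC − 5h45m = 07:15 Mirax standard time.
The standard-time date in Mirax, March 14, 2018, lies within the daylight-saving period (29 October 2017 – 15 April 2018), so Mirax is on daylight time, UTC−04:45.
13:00 UTC − 4h45m = 08:15 Mirax.

08:15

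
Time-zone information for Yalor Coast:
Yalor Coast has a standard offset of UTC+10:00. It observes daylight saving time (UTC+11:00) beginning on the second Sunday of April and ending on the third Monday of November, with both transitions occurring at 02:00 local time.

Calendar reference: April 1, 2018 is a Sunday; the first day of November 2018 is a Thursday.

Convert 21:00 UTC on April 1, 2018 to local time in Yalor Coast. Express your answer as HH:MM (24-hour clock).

1 April 2018 is a Sunday, so the first Sunday is April 1 and the second is April 8.
1 November 2018 is a Thursday, so the first Monday is November 5 and the third is November 19.
At the standard offset (UTC+10:00), 21:00 UTC + 10h = 07:00 Yalor Coast standard time (rolling into the next day, 2 April 2018).
The standard-time date in Yalor Coast, April 2, 2018, is outside the daylight-saving period (8 April – 19 November), so Yalor Coast is on standard time, UTC+10:00.
21:00 UTC + 10h = 07:00 local (rolling into the next day, 2 April 2018).

07:00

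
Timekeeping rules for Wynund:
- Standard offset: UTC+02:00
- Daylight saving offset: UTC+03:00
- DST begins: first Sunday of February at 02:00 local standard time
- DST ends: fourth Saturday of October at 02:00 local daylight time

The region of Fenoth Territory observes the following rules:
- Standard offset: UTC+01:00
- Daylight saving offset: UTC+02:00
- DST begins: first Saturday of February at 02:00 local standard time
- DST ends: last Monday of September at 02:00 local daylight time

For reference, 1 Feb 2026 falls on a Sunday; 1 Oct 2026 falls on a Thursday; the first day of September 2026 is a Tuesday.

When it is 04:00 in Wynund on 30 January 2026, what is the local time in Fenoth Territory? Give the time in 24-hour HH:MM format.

03:00

1 February 2026 is a Sunday, so the first Sunday is February 1.
1 October 2026 is a Thursday, so the first Saturday is October 3 and the fourth is October 24.
30 January 2026 is outside the daylight-saving period (1 February – 24 October), so Wynund is on standard time, UTC+02:00.
04:00 Wynund − 2h = 02:00 UTC.
1 February 2026 is a Sunday, so the first Saturday is February 7.
1 September 2026 is a Tuesday, so Mondays fall on 7, 14, 21, 28; the last is September 28.
At the standard offset (UTC+01:00), 02:00 UTC + 1h = 03:00 Fenoth Territory standard time.
Daylight saving runs 7 February – 28 September; the standard-time date in Fenoth Territory, 30 January 2026, is outside that window, so Fenoth Territory is on standard time at UTC+01:00.
02:00 UTC + 1h = 03:00 Fenoth Territory.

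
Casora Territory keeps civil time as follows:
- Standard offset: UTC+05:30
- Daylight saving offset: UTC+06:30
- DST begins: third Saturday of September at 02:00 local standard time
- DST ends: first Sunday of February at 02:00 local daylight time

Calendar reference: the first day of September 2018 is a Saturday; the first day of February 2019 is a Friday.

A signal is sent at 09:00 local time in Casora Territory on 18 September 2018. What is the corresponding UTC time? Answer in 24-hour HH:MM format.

1 September 2018 is a Saturday, so the first Saturday is September 1 and the third is September 15.
1 February 2019 is a Friday, so the first Sunday is February 3.
18 September 2018 lies within the daylight-saving period (15 September 2018 – 3 February 2019), so Casora Territory is on daylight time, UTC+06:30.
09:00 local − 6h30m = 02:30 UTC.

02:30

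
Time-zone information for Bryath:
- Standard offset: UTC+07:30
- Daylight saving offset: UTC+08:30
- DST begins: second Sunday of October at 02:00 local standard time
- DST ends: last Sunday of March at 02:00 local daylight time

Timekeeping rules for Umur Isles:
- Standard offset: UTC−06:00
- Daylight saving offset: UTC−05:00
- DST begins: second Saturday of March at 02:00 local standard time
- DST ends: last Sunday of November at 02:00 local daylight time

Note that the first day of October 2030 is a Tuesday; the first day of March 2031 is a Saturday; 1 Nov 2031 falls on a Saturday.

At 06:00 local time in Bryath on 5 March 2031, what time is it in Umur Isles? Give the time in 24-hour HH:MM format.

15:30

1 October 2030 is a Tuesday, so the first Sunday is October 6 and the second is October 13.
1 March 2031 is a Saturday, so Sundays fall on 2, 9, 16, 23, 30; the last is March 30.
5 March 2031 lies within the daylight-saving period (13 October 2030 – 30 March 2031), so Bryath is on daylight time, UTC+08:30.
06:00 Bryath − 8h30m = 21:30 UTC (rolling into the previous day, 4 March 2031).
1 March 2031 is a Saturday, so the first Saturday is March 1 and the second is March 8.
1 November 2031 is a Saturday, so Sundays fall on 2, 9, 16, 23, 30; the last is November 30.
At the standard offset (UTC−06:00), 21:30 UTC − 6h = 15:30 Umur Isles standard time.
The standard-time date in Umur Isles, 4 March 2031, does not fall between 8 March and 30 November, so daylight saving is not in effect and Umur Isles is at UTC−06:00.
21:30 UTC − 6h = 15:30 Umur Isles.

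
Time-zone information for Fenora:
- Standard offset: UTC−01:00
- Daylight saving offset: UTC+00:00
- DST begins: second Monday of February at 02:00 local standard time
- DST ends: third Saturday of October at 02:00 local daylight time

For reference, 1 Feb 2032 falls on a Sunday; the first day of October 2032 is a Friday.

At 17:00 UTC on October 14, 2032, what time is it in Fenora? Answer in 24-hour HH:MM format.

17:00

1 February 2032 is a Sunday, so the first Monday is February 2 and the second is February 9.
1 October 2032 is a Friday, so the first Saturday is October 2 and the third is October 16.
At the standard offset (UTC−01:00), 17:00 UTC − 1h = 16:00 Fenora standard time.
The standard-time date in Fenora, October 14, 2032, lies within the daylight-saving period (9 February – 16 October), so Fenora is on daylight time, UTC+00:00.
17:00 UTC + 0h = 17:00 local.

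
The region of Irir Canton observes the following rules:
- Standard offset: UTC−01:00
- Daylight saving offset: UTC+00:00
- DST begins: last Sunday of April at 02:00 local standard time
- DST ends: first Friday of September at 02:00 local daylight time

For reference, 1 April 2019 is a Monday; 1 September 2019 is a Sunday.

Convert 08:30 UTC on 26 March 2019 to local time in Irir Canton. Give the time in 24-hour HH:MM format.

07:30

1 April 2019 is a Monday, so Sundays fall on 7, 14, 21, 28; the last is April 28.
1 September 2019 is a Sunday, so the first Friday is September 6.
At the standard offset (UTC−01:00), 08:30 UTC − 1h = 07:30 Irir Canton standard time.
The standard-time date in Irir Canton, 26 March 2019, does not fall between 28 April and 6 September, so daylight saving is not in effect and Irir Canton is at UTC−01:00.
08:30 UTC − 1h = 07:30 local.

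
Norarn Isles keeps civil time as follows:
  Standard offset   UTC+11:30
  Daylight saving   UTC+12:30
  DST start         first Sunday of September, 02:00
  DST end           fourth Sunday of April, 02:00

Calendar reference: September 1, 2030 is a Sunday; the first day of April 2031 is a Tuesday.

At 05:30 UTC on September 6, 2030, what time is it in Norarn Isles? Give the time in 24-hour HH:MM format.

1 September 2030 is a Sunday, so the first Sunday is September 1.
1 April 2031 is a Tuesday, so the first Sunday is April 6 and the fourth is April 27.
At the standard offset (UTC+11:30), 05:30 UTC + 11h30m = 17:00 Norarn Isles standard time.
The standard-time date in Norarn Isles, September 6, 2030, falls between 1 September 2030 and 27 April 2031, so daylight saving is in effect and Norarn Isles is at UTC+12:30.
05:30 UTC + 12h30m = 18:00 local.

18:00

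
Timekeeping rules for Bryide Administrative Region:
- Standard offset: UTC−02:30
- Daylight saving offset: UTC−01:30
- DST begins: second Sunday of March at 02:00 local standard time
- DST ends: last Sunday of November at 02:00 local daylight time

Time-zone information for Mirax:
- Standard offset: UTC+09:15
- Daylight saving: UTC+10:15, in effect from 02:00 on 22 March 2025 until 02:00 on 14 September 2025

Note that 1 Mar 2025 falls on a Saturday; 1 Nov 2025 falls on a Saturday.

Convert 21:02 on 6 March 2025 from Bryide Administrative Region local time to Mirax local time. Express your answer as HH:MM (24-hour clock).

08:47

1 March 2025 is a Saturday, so the first Sunday is March 2 and the second is March 9.
1 November 2025 is a Saturday, so Sundays fall on 2, 9, 16, 23, 30; the last is November 30.
Daylight saving runs 9 March – 30 November; 6 March 2025 is outside that window, so Bryide Administrative Region is on standard time at UTC−02:30.
21:02 Bryide Administrative Region + 2h30m = 23:32 UTC.
At the standard offset (UTC+09:15), 23:32 UTC + 9h15m = 08:47 Mirax standard time (rolling into the next day, 7 March 2025).
Daylight saving runs 22 March – 14 September; the standard-time date in Mirax, 7 March 2025, is outside that window, so Mirax is on standard time at UTC+09:15.
23:32 UTC + 9h15m = 08:47 Mirax (rolling into the next day, 7 March 2025).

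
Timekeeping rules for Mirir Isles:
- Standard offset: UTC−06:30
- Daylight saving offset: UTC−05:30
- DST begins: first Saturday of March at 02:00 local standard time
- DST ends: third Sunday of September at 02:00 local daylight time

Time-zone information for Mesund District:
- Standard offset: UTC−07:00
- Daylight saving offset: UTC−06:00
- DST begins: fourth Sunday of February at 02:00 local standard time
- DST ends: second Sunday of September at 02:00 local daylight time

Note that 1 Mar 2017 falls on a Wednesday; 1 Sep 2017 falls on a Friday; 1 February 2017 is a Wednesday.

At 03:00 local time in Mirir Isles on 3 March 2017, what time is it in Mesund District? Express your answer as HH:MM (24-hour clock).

1 March 2017 is a Wednesday, so the first Saturday is March 4.
1 September 2017 is a Friday, so the first Sunday is September 3 and the third is September 17.
3 March 2017 is outside the daylight-saving period (4 March – 17 September), so Mirir Isles is on standard time, UTC−06:30.
03:00 Mirir Isles + 6h30m = 09:30 UTC.
1 February 2017 is a Wednesday, so the first Sunday is February 5 and the fourth is February 26.
1 September 2017 is a Friday, so the first Sunday is September 3 and the second is September 10.
At the standard offset (UTC−07:00), 09:30 UTC − 7h = 02:30 Mesund District standard time.
The standard-time date in Mesund District, 3 March 2017, lies within the daylight-saving period (26 February – 10 September), so Mesund District is on daylight time, UTC−06:00.
09:30 UTC − 6h = 03:30 Mesund District.

03:30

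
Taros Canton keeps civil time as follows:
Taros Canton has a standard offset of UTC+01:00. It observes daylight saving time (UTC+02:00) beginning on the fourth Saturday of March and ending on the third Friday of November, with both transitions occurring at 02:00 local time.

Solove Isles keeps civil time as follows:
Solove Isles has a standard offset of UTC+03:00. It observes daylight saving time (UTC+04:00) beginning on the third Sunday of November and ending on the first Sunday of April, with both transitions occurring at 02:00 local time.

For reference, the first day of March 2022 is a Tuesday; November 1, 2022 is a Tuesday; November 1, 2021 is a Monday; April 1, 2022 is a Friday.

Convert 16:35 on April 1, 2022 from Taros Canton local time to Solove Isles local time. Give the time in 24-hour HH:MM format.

1 March 2022 is a Tuesday, so the first Saturday is March 5 and the fourth is March 26.
1 November 2022 is a Tuesday, so the first Friday is November 4 and the third is November 18.
Daylight saving runs 26 March – 18 November; April 1, 2022 is inside that window, so Taros Canton is at UTC+02:00.
16:35 Taros Canton − 2h = 14:35 UTC.
1 November 2021 is a Monday, so the first Sunday is November 7 and the third is November 21.
1 April 2022 is a Friday, so the first Sunday is April 3.
At the standard offset (UTC+03:00), 14:35 UTC + 3h = 17:35 Solove Isles standard time.
The standard-time date in Solove Isles, April 1, 2022, falls between 21 November 2021 and 3 April 2022, so daylight saving is in effect and Solove Isles is at UTC+04:00.
14:35 UTC + 4h = 18:35 Solove Isles.

18:35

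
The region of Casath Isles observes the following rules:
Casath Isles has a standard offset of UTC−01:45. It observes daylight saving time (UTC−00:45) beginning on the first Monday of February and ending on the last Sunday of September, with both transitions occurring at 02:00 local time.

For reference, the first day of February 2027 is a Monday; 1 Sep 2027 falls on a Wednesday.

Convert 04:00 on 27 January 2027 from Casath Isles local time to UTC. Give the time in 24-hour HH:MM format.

1 February 2027 is a Monday, so the first Monday is February 1.
1 September 2027 is a Wednesday, so Sundays fall on 5, 12, 19, 26; the last is September 26.
Daylight saving runs 1 February – 26 September; 27 January 2027 is outside that window, so Casath Isles is on standard time at UTC−01:45.
04:00 local + 1h45m = 05:45 UTC.

05:45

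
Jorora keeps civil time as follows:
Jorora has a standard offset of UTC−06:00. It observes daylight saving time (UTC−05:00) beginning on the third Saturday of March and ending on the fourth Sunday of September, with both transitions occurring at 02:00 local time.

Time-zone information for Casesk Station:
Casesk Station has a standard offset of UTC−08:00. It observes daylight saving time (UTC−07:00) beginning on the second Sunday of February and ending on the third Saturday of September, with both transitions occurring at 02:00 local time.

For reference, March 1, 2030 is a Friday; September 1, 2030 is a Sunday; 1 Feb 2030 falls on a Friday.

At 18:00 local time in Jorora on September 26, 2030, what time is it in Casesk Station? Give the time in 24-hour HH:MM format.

16:00

1 March 2030 is a Friday, so the first Saturday is March 2 and the third is March 16.
1 September 2030 is a Sunday, so the first Sunday is September 1 and the fourth is September 22.
September 26, 2030 does not fall between 16 March and 22 September, so daylight saving is not in effect and Jorora is at UTC−06:00.
18:00 Jorora + 6h = 00:00 UTC (rolling into the next day, 27 September 2030).
1 February 2030 is a Friday, so the first Sunday is February 3 and the second is February 10.
1 September 2030 is a Sunday, so the first Saturday is September 7 and the third is September 21.
At the standard offset (UTC−08:00), 00:00 UTC − 8h = 16:00 Casesk Station standard time (rolling into the previous day, 26 September 2030).
Daylight saving runs 10 February – 21 September; the standard-time date in Casesk Station, September 26, 2030, is outside that window, so Casesk Station is on standard time at UTC−08:00.
00:00 UTC − 8h = 16:00 Casesk Station (rolling into the previous day, 26 September 2030).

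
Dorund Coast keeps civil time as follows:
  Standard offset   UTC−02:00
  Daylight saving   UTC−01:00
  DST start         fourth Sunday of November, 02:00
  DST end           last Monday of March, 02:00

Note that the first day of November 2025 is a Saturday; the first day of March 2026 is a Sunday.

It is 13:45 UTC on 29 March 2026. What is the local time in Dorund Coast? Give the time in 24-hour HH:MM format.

1 November 2025 is a Saturday, so the first Sunday is November 2 and the fourth is November 23.
1 March 2026 is a Sunday, so Mondays fall on 2, 9, 16, 23, 30; the last is March 30.
At the standard offset (UTC−02:00), 13:45 UTC − 2h = 11:45 Dorund Coast standard time.
The standard-time date in Dorund Coast, 29 March 2026, falls between 23 November 2025 and 30 March 2026, so daylight saving is in effect and Dorund Coast is at UTC−01:00.
13:45 UTC − 1h = 12:45 local.

12:45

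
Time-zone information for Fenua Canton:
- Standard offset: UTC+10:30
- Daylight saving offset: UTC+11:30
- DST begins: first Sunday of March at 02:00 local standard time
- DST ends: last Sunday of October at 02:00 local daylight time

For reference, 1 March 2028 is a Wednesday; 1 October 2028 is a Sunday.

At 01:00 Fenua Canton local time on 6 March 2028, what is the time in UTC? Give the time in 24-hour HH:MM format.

13:30

1 March 2028 is a Wednesday, so the first Sunday is March 5.
1 October 2028 is a Sunday, so Sundays fall on 1, 8, 15, 22, 29; the last is October 29.
Daylight saving runs 5 March – 29 October; 6 March 2028 is inside that window, so Fenua Canton is at UTC+11:30.
01:00 local − 11h30m = 13:30 UTC (rolling into the previous day, 5 March 2028).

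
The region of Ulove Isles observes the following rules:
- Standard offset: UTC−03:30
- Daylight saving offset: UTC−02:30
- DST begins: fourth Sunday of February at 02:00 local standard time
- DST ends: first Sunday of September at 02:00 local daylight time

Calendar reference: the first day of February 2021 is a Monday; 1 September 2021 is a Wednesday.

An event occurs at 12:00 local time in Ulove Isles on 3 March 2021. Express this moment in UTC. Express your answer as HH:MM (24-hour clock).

14:30

1 February 2021 is a Monday, so the first Sunday is February 7 and the fourth is February 28.
1 September 2021 is a Wednesday, so the first Sunday is September 5.
Daylight saving runs 28 February – 5 September; 3 March 2021 is inside that window, so Ulove Isles is at UTC−02:30.
12:00 local + 2h30m = 14:30 UTC.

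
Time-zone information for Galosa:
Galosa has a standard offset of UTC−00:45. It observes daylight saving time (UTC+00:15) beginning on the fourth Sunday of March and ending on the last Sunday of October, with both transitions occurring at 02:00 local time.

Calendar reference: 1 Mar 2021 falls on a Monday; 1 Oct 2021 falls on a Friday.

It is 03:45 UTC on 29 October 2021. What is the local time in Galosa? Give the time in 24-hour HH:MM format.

04:00

1 March 2021 is a Monday, so the first Sunday is March 7 and the fourth is March 28.
1 October 2021 is a Friday, so Sundays fall on 3, 10, 17, 24, 31; the last is October 31.
At the standard offset (UTC−00:45), 03:45 UTC − 0h45m = 03:00 Galosa standard time.
Daylight saving runs 28 March – 31 October; the standard-time date in Galosa, 29 October 2021, is inside that window, so Galosa is at UTC+00:15.
03:45 UTC + 0h15m = 04:00 local.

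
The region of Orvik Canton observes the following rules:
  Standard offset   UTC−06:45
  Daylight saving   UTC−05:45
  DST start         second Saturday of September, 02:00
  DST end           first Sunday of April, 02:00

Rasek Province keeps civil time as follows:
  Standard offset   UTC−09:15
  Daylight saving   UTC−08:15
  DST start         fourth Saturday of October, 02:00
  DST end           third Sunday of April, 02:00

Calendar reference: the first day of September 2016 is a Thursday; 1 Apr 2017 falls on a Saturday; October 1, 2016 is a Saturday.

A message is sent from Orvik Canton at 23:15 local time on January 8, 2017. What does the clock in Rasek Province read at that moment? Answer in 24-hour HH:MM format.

1 September 2016 is a Thursday, so the first Saturday is September 3 and the second is September 10.
1 April 2017 is a Saturday, so the first Sunday is April 2.
January 8, 2017 falls between 10 September 2016 and 2 April 2017, so daylight saving is in effect and Orvik Canton is at UTC−05:45.
23:15 Orvik Canton + 5h45m = 05:00 UTC (rolling into the next day, 9 January 2017).
1 October 2016 is a Saturday, so the first Saturday is October 1 and the fourth is October 22.
1 April 2017 is a Saturday, so the first Sunday is April 2 and the third is April 16.
At the standard offset (UTC−09:15), 05:00 UTC − 9h15m = 19:45 Rasek Province standard time (rolling into the previous day, 8 January 2017).
Daylight saving runs 22 October 2016 – 16 April 2017; the standard-time date in Rasek Province, January 8, 2017, is inside that window, so Rasek Province is at UTC−08:15.
05:00 UTC − 8h15m = 20:45 Rasek Province (rolling into the previous day, 8 January 2017).

20:45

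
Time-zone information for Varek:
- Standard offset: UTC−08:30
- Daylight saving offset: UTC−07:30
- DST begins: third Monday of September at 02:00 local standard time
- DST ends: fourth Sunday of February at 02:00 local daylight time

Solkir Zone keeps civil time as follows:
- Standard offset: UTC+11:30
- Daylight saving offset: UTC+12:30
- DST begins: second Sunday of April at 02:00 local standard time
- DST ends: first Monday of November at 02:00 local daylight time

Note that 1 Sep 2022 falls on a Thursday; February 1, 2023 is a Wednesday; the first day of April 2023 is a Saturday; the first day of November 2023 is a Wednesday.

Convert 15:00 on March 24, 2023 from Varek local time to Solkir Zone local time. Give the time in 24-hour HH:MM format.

1 September 2022 is a Thursday, so the first Monday is September 5 and the third is September 19.
1 February 2023 is a Wednesday, so the first Sunday is February 5 and the fourth is February 26.
March 24, 2023 does not fall between 19 September 2022 and 26 February 2023, so daylight saving is not in effect and Varek is at UTC−08:30.
15:00 Varek + 8h30m = 23:30 UTC.
1 April 2023 is a Saturday, so the first Sunday is April 2 and the second is April 9.
1 November 2023 is a Wednesday, so the first Monday is November 6.
At the standard offset (UTC+11:30), 23:30 UTC + 11h30m = 11:00 Solkir Zone standard time (rolling into the next day, 25 March 2023).
Daylight saving runs 9 April – 6 November; the standard-time date in Solkir Zone, March 25, 2023, is outside that window, so Solkir Zone is on standard time at UTC+11:30.
23:30 UTC + 11h30m = 11:00 Solkir Zone (rolling into the next day, 25 March 2023).

11:00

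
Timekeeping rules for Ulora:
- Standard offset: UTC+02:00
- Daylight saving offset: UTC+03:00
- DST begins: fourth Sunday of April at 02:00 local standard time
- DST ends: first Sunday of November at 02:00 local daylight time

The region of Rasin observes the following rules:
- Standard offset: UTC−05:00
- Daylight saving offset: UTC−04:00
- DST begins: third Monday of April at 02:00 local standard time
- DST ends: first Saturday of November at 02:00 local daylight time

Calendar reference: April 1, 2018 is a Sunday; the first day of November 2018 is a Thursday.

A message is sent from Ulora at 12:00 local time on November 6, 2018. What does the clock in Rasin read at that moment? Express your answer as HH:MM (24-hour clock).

05:00

1 April 2018 is a Sunday, so the first Sunday is April 1 and the fourth is April 22.
1 November 2018 is a Thursday, so the first Sunday is November 4.
Daylight saving runs 22 April – 4 November; November 6, 2018 is outside that window, so Ulora is on standard time at UTC+02:00.
12:00 Ulora − 2h = 10:00 UTC.
1 April 2018 is a Sunday, so the first Monday is April 2 and the third is April 16.
1 November 2018 is a Thursday, so the first Saturday is November 3.
At the standard offset (UTC−05:00), 10:00 UTC − 5h = 05:00 Rasin standard time.
Daylight saving runs 16 April – 3 November; the standard-time date in Rasin, November 6, 2018, is outside that window, so Rasin is on standard time at UTC−05:00.
10:00 UTC − 5h = 05:00 Rasin.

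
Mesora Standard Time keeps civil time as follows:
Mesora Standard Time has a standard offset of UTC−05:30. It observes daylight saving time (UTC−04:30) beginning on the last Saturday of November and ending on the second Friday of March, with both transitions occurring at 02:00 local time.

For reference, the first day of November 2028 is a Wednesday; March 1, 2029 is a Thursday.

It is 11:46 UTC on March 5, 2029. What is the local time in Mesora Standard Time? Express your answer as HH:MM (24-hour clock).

07:16

1 November 2028 is a Wednesday, so Saturdays fall on 4, 11, 18, 25; the last is November 25.
1 March 2029 is a Thursday, so the first Friday is March 2 and the second is March 9.
At the standard offset (UTC−05:30), 11:46 UTC − 5h30m = 06:16 Mesora Standard Time standard time.
The standard-time date in Mesora Standard Time, March 5, 2029, lies within the daylight-saving period (25 November 2028 – 9 March 2029), so Mesora Standard Time is on daylight time, UTC−04:30.
11:46 UTC − 4h30m = 07:16 local.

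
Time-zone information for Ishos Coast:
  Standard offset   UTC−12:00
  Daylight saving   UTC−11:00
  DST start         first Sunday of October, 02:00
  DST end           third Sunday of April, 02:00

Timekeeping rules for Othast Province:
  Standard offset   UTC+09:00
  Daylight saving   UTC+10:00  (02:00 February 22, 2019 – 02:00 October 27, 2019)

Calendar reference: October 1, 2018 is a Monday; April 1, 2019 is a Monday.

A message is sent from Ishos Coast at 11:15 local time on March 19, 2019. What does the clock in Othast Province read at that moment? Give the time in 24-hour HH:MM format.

08:15

1 October 2018 is a Monday, so the first Sunday is October 7.
1 April 2019 is a Monday, so the first Sunday is April 7 and the third is April 21.
March 19, 2019 falls between 7 October 2018 and 21 April 2019, so daylight saving is in effect and Ishos Coast is at UTC−11:00.
11:15 Ishos Coast + 11h = 22:15 UTC.
At the standard offset (UTC+09:00), 22:15 UTC + 9h = 07:15 Othast Province standard time (rolling into the next day, 20 March 2019).
The standard-time date in Othast Province, March 20, 2019, falls between 22 February and 27 October, so daylight saving is in effect and Othast Province is at UTC+10:00.
22:15 UTC + 10h = 08:15 Othast Province (rolling into the next day, 20 March 2019).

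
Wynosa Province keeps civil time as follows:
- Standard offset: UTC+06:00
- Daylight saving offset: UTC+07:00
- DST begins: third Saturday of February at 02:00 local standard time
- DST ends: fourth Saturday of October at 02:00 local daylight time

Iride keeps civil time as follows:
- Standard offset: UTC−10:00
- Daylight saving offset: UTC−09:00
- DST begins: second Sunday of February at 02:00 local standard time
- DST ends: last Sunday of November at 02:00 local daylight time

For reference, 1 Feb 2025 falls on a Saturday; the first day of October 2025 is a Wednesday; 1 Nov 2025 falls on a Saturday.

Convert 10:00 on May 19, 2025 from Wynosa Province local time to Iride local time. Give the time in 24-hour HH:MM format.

18:00

1 February 2025 is a Saturday, so the first Saturday is February 1 and the third is February 15.
1 October 2025 is a Wednesday, so the first Saturday is October 4 and the fourth is October 25.
May 19, 2025 lies within the daylight-saving period (15 February – 25 October), so Wynosa Province is on daylight time, UTC+07:00.
10:00 Wynosa Province − 7h = 03:00 UTC.
1 February 2025 is a Saturday, so the first Sunday is February 2 and the second is February 9.
1 November 2025 is a Saturday, so Sundays fall on 2, 9, 16, 23, 30; the last is November 30.
At the standard offset (UTC−10:00), 03:00 UTC − 10h = 17:00 Iride standard time (rolling into the previous day, 18 May 2025).
The standard-time date in Iride, May 18, 2025, falls between 9 February and 30 November, so daylight saving is in effect and Iride is at UTC−09:00.
03:00 UTC − 9h = 18:00 Iride (rolling into the previous day, 18 May 2025).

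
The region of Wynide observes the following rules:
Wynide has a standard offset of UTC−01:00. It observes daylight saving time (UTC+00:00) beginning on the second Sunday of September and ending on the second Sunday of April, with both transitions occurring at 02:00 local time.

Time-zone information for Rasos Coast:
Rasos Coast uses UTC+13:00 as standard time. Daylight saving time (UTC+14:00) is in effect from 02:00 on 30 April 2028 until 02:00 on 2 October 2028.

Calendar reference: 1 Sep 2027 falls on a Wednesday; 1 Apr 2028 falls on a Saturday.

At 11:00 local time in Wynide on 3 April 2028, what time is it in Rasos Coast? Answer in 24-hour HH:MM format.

00:00

1 September 2027 is a Wednesday, so the first Sunday is September 5 and the second is September 12.
1 April 2028 is a Saturday, so the first Sunday is April 2 and the second is April 9.
3 April 2028 lies within the daylight-saving period (12 September 2027 – 9 April 2028), so Wynide is on daylight time, UTC+00:00.
11:00 Wynide − 0h = 11:00 UTC.
At the standard offset (UTC+13:00), 11:00 UTC + 13h = 00:00 Rasos Coast standard time (rolling into the next day, 4 April 2028).
Daylight saving runs 30 April – 2 October; the standard-time date in Rasos Coast, 4 April 2028, is outside that window, so Rasos Coast is on standard time at UTC+13:00.
11:00 UTC + 13h = 00:00 Rasos Coast (rolling into the next day, 4 April 2028).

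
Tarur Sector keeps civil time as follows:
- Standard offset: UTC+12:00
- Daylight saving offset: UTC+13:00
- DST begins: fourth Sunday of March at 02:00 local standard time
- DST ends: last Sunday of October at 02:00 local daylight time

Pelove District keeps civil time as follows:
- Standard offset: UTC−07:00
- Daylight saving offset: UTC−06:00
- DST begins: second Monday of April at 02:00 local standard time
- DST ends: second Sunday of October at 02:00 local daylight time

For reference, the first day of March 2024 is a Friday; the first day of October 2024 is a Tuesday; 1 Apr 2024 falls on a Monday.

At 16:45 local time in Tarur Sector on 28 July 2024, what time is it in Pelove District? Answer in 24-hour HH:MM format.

1 March 2024 is a Friday, so the first Sunday is March 3 and the fourth is March 24.
1 October 2024 is a Tuesday, so Sundays fall on 6, 13, 20, 27; the last is October 27.
28 July 2024 falls between 24 March and 27 October, so daylight saving is in effect and Tarur Sector is at UTC+13:00.
16:45 Tarur Sector − 13h = 03:45 UTC.
1 April 2024 is a Monday, so the first Monday is April 1 and the second is April 8.
1 October 2024 is a Tuesday, so the first Sunday is October 6 and the second is October 13.
At the standard offset (UTC−07:00), 03:45 UTC − 7h = 20:45 Pelove District standard time (rolling into the previous day, 27 July 2024).
The standard-time date in Pelove District, 27 July 2024, lies within the daylight-saving period (8 April – 13 October), so Pelove District is on daylight time, UTC−06:00.
03:45 UTC − 6h = 21:45 Pelove District (rolling into the previous day, 27 July 2024).

21:45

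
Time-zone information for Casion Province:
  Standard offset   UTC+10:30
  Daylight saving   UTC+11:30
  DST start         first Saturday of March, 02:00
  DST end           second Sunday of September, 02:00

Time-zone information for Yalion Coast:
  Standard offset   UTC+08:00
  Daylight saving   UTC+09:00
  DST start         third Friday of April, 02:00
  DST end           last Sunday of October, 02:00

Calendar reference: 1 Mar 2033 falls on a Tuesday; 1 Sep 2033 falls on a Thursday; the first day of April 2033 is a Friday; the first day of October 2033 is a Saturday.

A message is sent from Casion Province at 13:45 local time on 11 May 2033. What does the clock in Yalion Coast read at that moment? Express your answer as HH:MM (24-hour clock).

11:15

1 March 2033 is a Tuesday, so the first Saturday is March 5.
1 September 2033 is a Thursday, so the first Sunday is September 4 and the second is September 11.
11 May 2033 falls between 5 March and 11 September, so daylight saving is in effect and Casion Province is at UTC+11:30.
13:45 Casion Province − 11h30m = 02:15 UTC.
1 April 2033 is a Friday, so the first Friday is April 1 and the third is April 15.
1 October 2033 is a Saturday, so Sundays fall on 2, 9, 16, 23, 30; the last is October 30.
At the standard offset (UTC+08:00), 02:15 UTC + 8h = 10:15 Yalion Coast standard time.
Daylight saving runs 15 April – 30 October; the standard-time date in Yalion Coast, 11 May 2033, is inside that window, so Yalion Coast is at UTC+09:00.
02:15 UTC + 9h = 11:15 Yalion Coast.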